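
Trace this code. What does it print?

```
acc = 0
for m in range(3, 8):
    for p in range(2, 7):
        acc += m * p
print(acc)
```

m=3,p=2: acc = 0+6 = 6
m=3,p=3: acc = 6+9 = 15
m=3,p=4: acc = 15+12 = 27
m=3,p=5: acc = 27+15 = 42
m=3,p=6: acc = 42+18 = 60
m=4,p=2: acc = 60+8 = 68
m=4,p=3: acc = 68+12 = 80
m=4,p=4: acc = 80+16 = 96
m=4,p=5: acc = 96+20 = 116
m=4,p=6: acc = 116+24 = 140
m=5,p=2: acc = 140+10 = 150
m=5,p=3: acc = 150+15 = 165
m=5,p=4: acc = 165+20 = 185
m=5,p=5: acc = 185+25 = 210
m=5,p=6: acc = 210+30 = 240
m=6,p=2: acc = 240+12 = 252
m=6,p=3: acc = 252+18 = 270
m=6,p=4: acc = 270+24 = 294
m=6,p=5: acc = 294+30 = 324
m=6,p=6: acc = 324+36 = 360
m=7,p=2: acc = 360+14 = 374
m=7,p=3: acc = 374+21 = 395
m=7,p=4: acc = 395+28 = 423
m=7,p=5: acc = 423+35 = 458
m=7,p=6: acc = 458+42 = 500

500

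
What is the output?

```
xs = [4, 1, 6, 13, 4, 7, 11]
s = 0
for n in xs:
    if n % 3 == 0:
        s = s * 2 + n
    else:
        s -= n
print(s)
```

n=4: not %3==0, s = 0-4 = -4
n=1: not %3==0, s = (-4)-1 = -5
n=6: %3==0, s = (-5)*2+6 = -4
n=13: not %3==0, s = (-4)-13 = -17
n=4: not %3==0, s = (-17)-4 = -21
n=7: not %3==0, s = (-21)-7 = -28
n=11: not %3==0, s = (-28)-11 = -39

-39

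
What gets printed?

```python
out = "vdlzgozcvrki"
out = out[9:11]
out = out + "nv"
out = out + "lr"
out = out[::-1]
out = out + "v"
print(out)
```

rlvnkrv

slice [9:11] → 'rk'
+ 'nv' → 'rknv'
+ 'lr' → 'rknvlr'
reverse → 'rlvnkr'
+ 'v' → 'rlvnkrv'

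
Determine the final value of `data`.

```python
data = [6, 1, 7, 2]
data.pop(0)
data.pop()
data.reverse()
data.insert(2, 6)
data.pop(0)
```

pop(0) removes 6 → [1, 7, 2]
pop() removes 2 → [1, 7]
reverse → [7, 1]
insert 6 at 2 → [7, 1, 6]
pop(0) removes 7 → [1, 6]

[1, 6]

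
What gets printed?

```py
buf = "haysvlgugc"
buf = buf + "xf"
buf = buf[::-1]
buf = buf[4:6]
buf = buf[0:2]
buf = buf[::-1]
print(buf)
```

gu

+ 'xf' → 'haysvlgugcxf'
reverse → 'fxcguglvsyah'
slice [4:6] → 'ug'
slice [0:2] → 'ug'
reverse → 'gu'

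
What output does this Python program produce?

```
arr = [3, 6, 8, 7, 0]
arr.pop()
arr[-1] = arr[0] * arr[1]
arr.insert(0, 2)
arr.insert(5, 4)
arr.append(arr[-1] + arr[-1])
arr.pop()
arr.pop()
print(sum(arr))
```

pop() removes 0 → [3, 6, 8, 7]
arr[-1] = arr[0]*arr[1] = 3*6 = 18 → [3, 6, 8, 18]
insert 2 at 0 → [2, 3, 6, 8, 18]
insert 4 at 5 → [2, 3, 6, 8, 18, 4]
append arr[-1]+arr[-1] = 4+4 = 8 → [2, 3, 6, 8, 18, 4, 8]
pop() removes 8 → [2, 3, 6, 8, 18, 4]
pop() removes 4 → [2, 3, 6, 8, 18]
sum = 37

37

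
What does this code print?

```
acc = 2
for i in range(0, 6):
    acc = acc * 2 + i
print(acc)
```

185

i=0: acc = 2*2+0 = 4
i=1: acc = 4*2+1 = 9
i=2: acc = 9*2+2 = 20
i=3: acc = 20*2+3 = 43
i=4: acc = 43*2+4 = 90
i=5: acc = 90*2+5 = 185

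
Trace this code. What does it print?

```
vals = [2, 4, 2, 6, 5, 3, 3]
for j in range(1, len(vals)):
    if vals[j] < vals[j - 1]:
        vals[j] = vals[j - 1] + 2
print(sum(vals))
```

j=1: 4>=2, unchanged → [2, 4, 2, 6, 5, 3, 3]
j=2: 2<4, vals[2] = 4+2 = 6 → [2, 4, 6, 6, 5, 3, 3]
j=3: 6>=6, unchanged → [2, 4, 6, 6, 5, 3, 3]
j=4: 5<6, vals[4] = 6+2 = 8 → [2, 4, 6, 6, 8, 3, 3]
j=5: 3<8, vals[5] = 8+2 = 10 → [2, 4, 6, 6, 8, 10, 3]
j=6: 3<10, vals[6] = 10+2 = 12 → [2, 4, 6, 6, 8, 10, 12]
sum = 48

48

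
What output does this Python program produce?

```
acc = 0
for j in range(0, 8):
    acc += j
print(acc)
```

j=0: acc = 0+0 = 0
j=1: acc = 0+1 = 1
j=2: acc = 1+2 = 3
j=3: acc = 3+3 = 6
j=4: acc = 6+4 = 10
j=5: acc = 10+5 = 15
j=6: acc = 15+6 = 21
j=7: acc = 21+7 = 28

28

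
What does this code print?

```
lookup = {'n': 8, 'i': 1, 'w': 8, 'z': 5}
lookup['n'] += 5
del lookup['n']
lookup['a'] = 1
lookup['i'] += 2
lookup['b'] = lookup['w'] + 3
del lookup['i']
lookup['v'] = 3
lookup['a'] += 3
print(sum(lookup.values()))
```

lookup['n'] = 8+5 = 13 → {'n': 13, 'i': 1, 'w': 8, 'z': 5}
del 'n' → {'i': 1, 'w': 8, 'z': 5}
lookup['a'] = 1 → {'i': 1, 'w': 8, 'z': 5, 'a': 1}
lookup['i'] = 1+2 = 3 → {'i': 3, 'w': 8, 'z': 5, 'a': 1}
lookup['b'] = lookup['w']+3 = 11 → {'i': 3, 'w': 8, 'z': 5, 'a': 1, 'b': 11}
del 'i' → {'w': 8, 'z': 5, 'a': 1, 'b': 11}
lookup['v'] = 3 → {'w': 8, 'z': 5, 'a': 1, 'b': 11, 'v': 3}
lookup['a'] = 1+3 = 4 → {'w': 8, 'z': 5, 'a': 4, 'b': 11, 'v': 3}
sum of values = 31

31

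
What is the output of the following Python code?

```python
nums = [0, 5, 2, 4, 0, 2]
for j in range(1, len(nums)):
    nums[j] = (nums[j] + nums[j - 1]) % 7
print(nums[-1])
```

6

j=1: nums[1] = (5+0)%7 = 5 → [0, 5, 2, 4, 0, 2]
j=2: nums[2] = (2+5)%7 = 0 → [0, 5, 0, 4, 0, 2]
j=3: nums[3] = (4+0)%7 = 4 → [0, 5, 0, 4, 0, 2]
j=4: nums[4] = (0+4)%7 = 4 → [0, 5, 0, 4, 4, 2]
j=5: nums[5] = (2+4)%7 = 6 → [0, 5, 0, 4, 4, 6]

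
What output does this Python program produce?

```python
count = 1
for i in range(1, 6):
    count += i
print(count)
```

i=1: count = 1+1 = 2
i=2: count = 2+2 = 4
i=3: count = 4+3 = 7
i=4: count = 7+4 = 11
i=5: count = 11+5 = 16

16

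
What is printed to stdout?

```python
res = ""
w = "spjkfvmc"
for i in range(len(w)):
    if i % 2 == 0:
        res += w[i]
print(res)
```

sjfm

i=0: add 's' → 's'
i=1: skip
i=2: add 'j' → 'sj'
i=3: skip
i=4: add 'f' → 'sjf'
i=5: skip
i=6: add 'm' → 'sjfm'
i=7: skip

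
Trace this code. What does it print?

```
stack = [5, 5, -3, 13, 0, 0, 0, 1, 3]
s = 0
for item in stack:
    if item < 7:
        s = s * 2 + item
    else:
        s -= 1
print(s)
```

837

item=5: <7, s = 0*2+5 = 5
item=5: <7, s = 5*2+5 = 15
item=-3: <7, s = 15*2+(-3) = 27
item=13: not <7, s = 27-1 = 26
item=0: <7, s = 26*2+0 = 52
item=0: <7, s = 52*2+0 = 104
item=0: <7, s = 104*2+0 = 208
item=1: <7, s = 208*2+1 = 417
item=3: <7, s = 417*2+3 = 837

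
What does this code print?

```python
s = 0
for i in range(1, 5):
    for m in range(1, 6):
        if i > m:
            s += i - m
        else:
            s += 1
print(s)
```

i=1,m=1: not 1>1, s = 0+1 = 1
i=1,m=2: not 1>2, s = 1+1 = 2
i=1,m=3: not 1>3, s = 2+1 = 3
i=1,m=4: not 1>4, s = 3+1 = 4
i=1,m=5: not 1>5, s = 4+1 = 5
i=2,m=1: 2>1, s = 5+1 = 6
i=2,m=2: not 2>2, s = 6+1 = 7
i=2,m=3: not 2>3, s = 7+1 = 8
i=2,m=4: not 2>4, s = 8+1 = 9
i=2,m=5: not 2>5, s = 9+1 = 10
i=3,m=1: 3>1, s = 10+2 = 12
i=3,m=2: 3>2, s = 12+1 = 13
i=3,m=3: not 3>3, s = 13+1 = 14
i=3,m=4: not 3>4, s = 14+1 = 15
i=3,m=5: not 3>5, s = 15+1 = 16
i=4,m=1: 4>1, s = 16+3 = 19
i=4,m=2: 4>2, s = 19+2 = 21
i=4,m=3: 4>3, s = 21+1 = 22
i=4,m=4: not 4>4, s = 22+1 = 23
i=4,m=5: not 4>5, s = 23+1 = 24

24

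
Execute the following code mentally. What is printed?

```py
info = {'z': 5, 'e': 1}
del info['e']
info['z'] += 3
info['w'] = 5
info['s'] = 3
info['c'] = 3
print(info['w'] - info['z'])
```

-3

del 'e' → {'z': 5}
info['z'] = 5+3 = 8 → {'z': 8}
info['w'] = 5 → {'z': 8, 'w': 5}
info['s'] = 3 → {'z': 8, 'w': 5, 's': 3}
info['c'] = 3 → {'z': 8, 'w': 5, 's': 3, 'c': 3}
info['w']-info['z'] = 5-8 = -3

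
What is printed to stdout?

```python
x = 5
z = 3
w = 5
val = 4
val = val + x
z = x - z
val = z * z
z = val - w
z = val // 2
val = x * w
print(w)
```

5

val = 4+5 = 9
z = 5-3 = 2
val = 2*2 = 4
z = 4-5 = -1
z = 4//2 = 2
val = 5*5 = 25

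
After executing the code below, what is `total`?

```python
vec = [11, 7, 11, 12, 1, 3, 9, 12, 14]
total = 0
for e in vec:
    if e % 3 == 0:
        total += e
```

36

e=11: not %3==0
e=7: not %3==0
e=11: not %3==0
e=12: %3==0, total = 0+12 = 12
e=1: not %3==0
e=3: %3==0, total = 12+3 = 15
e=9: %3==0, total = 15+9 = 24
e=12: %3==0, total = 24+12 = 36
e=14: not %3==0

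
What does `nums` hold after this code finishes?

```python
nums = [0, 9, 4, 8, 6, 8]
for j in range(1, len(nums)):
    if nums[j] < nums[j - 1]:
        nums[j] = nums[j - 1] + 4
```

[0, 9, 13, 17, 21, 25]

j=1: 9>=0, unchanged → [0, 9, 4, 8, 6, 8]
j=2: 4<9, nums[2] = 9+4 = 13 → [0, 9, 13, 8, 6, 8]
j=3: 8<13, nums[3] = 13+4 = 17 → [0, 9, 13, 17, 6, 8]
j=4: 6<17, nums[4] = 17+4 = 21 → [0, 9, 13, 17, 21, 8]
j=5: 8<21, nums[5] = 21+4 = 25 → [0, 9, 13, 17, 21, 25]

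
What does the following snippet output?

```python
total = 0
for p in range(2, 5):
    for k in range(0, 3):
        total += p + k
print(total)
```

p=2,k=0: total = 0+2 = 2
p=2,k=1: total = 2+3 = 5
p=2,k=2: total = 5+4 = 9
p=3,k=0: total = 9+3 = 12
p=3,k=1: total = 12+4 = 16
p=3,k=2: total = 16+5 = 21
p=4,k=0: total = 21+4 = 25
p=4,k=1: total = 25+5 = 30
p=4,k=2: total = 30+6 = 36

36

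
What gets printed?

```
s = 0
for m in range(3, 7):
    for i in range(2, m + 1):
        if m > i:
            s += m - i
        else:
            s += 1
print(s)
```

24

m=3,i=2: 3>2, s = 0+1 = 1
m=3,i=3: not 3>3, s = 1+1 = 2
m=4,i=2: 4>2, s = 2+2 = 4
m=4,i=3: 4>3, s = 4+1 = 5
m=4,i=4: not 4>4, s = 5+1 = 6
m=5,i=2: 5>2, s = 6+3 = 9
m=5,i=3: 5>3, s = 9+2 = 11
m=5,i=4: 5>4, s = 11+1 = 12
m=5,i=5: not 5>5, s = 12+1 = 13
m=6,i=2: 6>2, s = 13+4 = 17
m=6,i=3: 6>3, s = 17+3 = 20
m=6,i=4: 6>4, s = 20+2 = 22
m=6,i=5: 6>5, s = 22+1 = 23
m=6,i=6: not 6>6, s = 23+1 = 24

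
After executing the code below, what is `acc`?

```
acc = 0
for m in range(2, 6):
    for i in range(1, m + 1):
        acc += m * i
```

m=2,i=1: acc = 0+2 = 2
m=2,i=2: acc = 2+4 = 6
m=3,i=1: acc = 6+3 = 9
m=3,i=2: acc = 9+6 = 15
m=3,i=3: acc = 15+9 = 24
m=4,i=1: acc = 24+4 = 28
m=4,i=2: acc = 28+8 = 36
m=4,i=3: acc = 36+12 = 48
m=4,i=4: acc = 48+16 = 64
m=5,i=1: acc = 64+5 = 69
m=5,i=2: acc = 69+10 = 79
m=5,i=3: acc = 79+15 = 94
m=5,i=4: acc = 94+20 = 114
m=5,i=5: acc = 114+25 = 139

139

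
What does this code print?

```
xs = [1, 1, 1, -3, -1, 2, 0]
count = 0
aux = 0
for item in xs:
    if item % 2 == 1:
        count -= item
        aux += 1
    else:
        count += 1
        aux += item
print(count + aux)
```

10

item=1: odd, count = 0-1 = -1; aux=1
item=1: odd, count = (-1)-1 = -2; aux=2
item=1: odd, count = (-2)-1 = -3; aux=3
item=-3: odd, count = (-3)-(-3) = 0; aux=4
item=-1: odd, count = 0-(-1) = 1; aux=5
item=2: not odd, count = 1+1 = 2; aux=7
item=0: not odd, count = 2+1 = 3; aux=7
count+aux = 3+7 = 10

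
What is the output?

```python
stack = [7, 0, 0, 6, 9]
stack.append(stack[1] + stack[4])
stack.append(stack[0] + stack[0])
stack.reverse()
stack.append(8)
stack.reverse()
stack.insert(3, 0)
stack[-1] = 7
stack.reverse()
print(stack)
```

[7, 9, 9, 6, 0, 0, 0, 7, 8]

append stack[1]+stack[4] = 0+9 = 9 → [7, 0, 0, 6, 9, 9]
append stack[0]+stack[0] = 7+7 = 14 → [7, 0, 0, 6, 9, 9, 14]
reverse → [14, 9, 9, 6, 0, 0, 7]
append 8 → [14, 9, 9, 6, 0, 0, 7, 8]
reverse → [8, 7, 0, 0, 6, 9, 9, 14]
insert 0 at 3 → [8, 7, 0, 0, 0, 6, 9, 9, 14]
stack[-1] = 7 → [8, 7, 0, 0, 0, 6, 9, 9, 7]
reverse → [7, 9, 9, 6, 0, 0, 0, 7, 8]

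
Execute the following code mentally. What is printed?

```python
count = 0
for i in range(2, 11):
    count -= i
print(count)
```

i=2: count = 0-2 = -2
i=3: count = (-2)-3 = -5
i=4: count = (-5)-4 = -9
i=5: count = (-9)-5 = -14
i=6: count = (-14)-6 = -20
i=7: count = (-20)-7 = -27
i=8: count = (-27)-8 = -35
i=9: count = (-35)-9 = -44
i=10: count = (-44)-10 = -54

-54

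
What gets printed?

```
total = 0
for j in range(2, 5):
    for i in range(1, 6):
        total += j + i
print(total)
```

90

j=2,i=1: total = 0+3 = 3
j=2,i=2: total = 3+4 = 7
j=2,i=3: total = 7+5 = 12
j=2,i=4: total = 12+6 = 18
j=2,i=5: total = 18+7 = 25
j=3,i=1: total = 25+4 = 29
j=3,i=2: total = 29+5 = 34
j=3,i=3: total = 34+6 = 40
j=3,i=4: total = 40+7 = 47
j=3,i=5: total = 47+8 = 55
j=4,i=1: total = 55+5 = 60
j=4,i=2: total = 60+6 = 66
j=4,i=3: total = 66+7 = 73
j=4,i=4: total = 73+8 = 81
j=4,i=5: total = 81+9 = 90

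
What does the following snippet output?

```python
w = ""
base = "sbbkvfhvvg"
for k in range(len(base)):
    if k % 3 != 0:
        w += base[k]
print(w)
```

k=0: skip
k=1: add 'b' → 'b'
k=2: add 'b' → 'bb'
k=3: skip
k=4: add 'v' → 'bbv'
k=5: add 'f' → 'bbvf'
k=6: skip
k=7: add 'v' → 'bbvfv'
k=8: add 'v' → 'bbvfvv'
k=9: skip

bbvfvv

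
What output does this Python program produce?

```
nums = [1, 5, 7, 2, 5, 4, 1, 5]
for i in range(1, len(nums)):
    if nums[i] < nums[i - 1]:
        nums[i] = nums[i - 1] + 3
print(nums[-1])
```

i=1: 5>=1, unchanged → [1, 5, 7, 2, 5, 4, 1, 5]
i=2: 7>=5, unchanged → [1, 5, 7, 2, 5, 4, 1, 5]
i=3: 2<7, nums[3] = 7+3 = 10 → [1, 5, 7, 10, 5, 4, 1, 5]
i=4: 5<10, nums[4] = 10+3 = 13 → [1, 5, 7, 10, 13, 4, 1, 5]
i=5: 4<13, nums[5] = 13+3 = 16 → [1, 5, 7, 10, 13, 16, 1, 5]
i=6: 1<16, nums[6] = 16+3 = 19 → [1, 5, 7, 10, 13, 16, 19, 5]
i=7: 5<19, nums[7] = 19+3 = 22 → [1, 5, 7, 10, 13, 16, 19, 22]

22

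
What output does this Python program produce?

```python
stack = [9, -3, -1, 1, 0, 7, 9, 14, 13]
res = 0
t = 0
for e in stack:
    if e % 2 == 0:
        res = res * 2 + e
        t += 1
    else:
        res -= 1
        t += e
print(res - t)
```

e=9: not even, res = 0-1 = -1; t=9
e=-3: not even, res = (-1)-1 = -2; t=6
e=-1: not even, res = (-2)-1 = -3; t=5
e=1: not even, res = (-3)-1 = -4; t=6
e=0: even, res = (-4)*2+0 = -8; t=7
e=7: not even, res = (-8)-1 = -9; t=14
e=9: not even, res = (-9)-1 = -10; t=23
e=14: even, res = (-10)*2+14 = -6; t=24
e=13: not even, res = (-6)-1 = -7; t=37
res-t = (-7)-37 = -44

-44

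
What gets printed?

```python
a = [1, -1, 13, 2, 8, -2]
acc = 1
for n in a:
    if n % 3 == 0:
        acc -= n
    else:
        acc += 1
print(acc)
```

n=1: not %3==0, acc = 1+1 = 2
n=-1: not %3==0, acc = 2+1 = 3
n=13: not %3==0, acc = 3+1 = 4
n=2: not %3==0, acc = 4+1 = 5
n=8: not %3==0, acc = 5+1 = 6
n=-2: not %3==0, acc = 6+1 = 7

7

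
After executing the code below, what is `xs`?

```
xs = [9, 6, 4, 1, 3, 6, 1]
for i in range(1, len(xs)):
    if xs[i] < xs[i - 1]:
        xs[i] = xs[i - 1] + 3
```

i=1: 6<9, xs[1] = 9+3 = 12 → [9, 12, 4, 1, 3, 6, 1]
i=2: 4<12, xs[2] = 12+3 = 15 → [9, 12, 15, 1, 3, 6, 1]
i=3: 1<15, xs[3] = 15+3 = 18 → [9, 12, 15, 18, 3, 6, 1]
i=4: 3<18, xs[4] = 18+3 = 21 → [9, 12, 15, 18, 21, 6, 1]
i=5: 6<21, xs[5] = 21+3 = 24 → [9, 12, 15, 18, 21, 24, 1]
i=6: 1<24, xs[6] = 24+3 = 27 → [9, 12, 15, 18, 21, 24, 27]

[9, 12, 15, 18, 21, 24, 27]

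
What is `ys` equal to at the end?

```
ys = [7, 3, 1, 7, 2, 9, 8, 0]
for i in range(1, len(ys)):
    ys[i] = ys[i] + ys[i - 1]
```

i=1: ys[1] = 3+7 = 10 → [7, 10, 1, 7, 2, 9, 8, 0]
i=2: ys[2] = 1+10 = 11 → [7, 10, 11, 7, 2, 9, 8, 0]
i=3: ys[3] = 7+11 = 18 → [7, 10, 11, 18, 2, 9, 8, 0]
i=4: ys[4] = 2+18 = 20 → [7, 10, 11, 18, 20, 9, 8, 0]
i=5: ys[5] = 9+20 = 29 → [7, 10, 11, 18, 20, 29, 8, 0]
i=6: ys[6] = 8+29 = 37 → [7, 10, 11, 18, 20, 29, 37, 0]
i=7: ys[7] = 0+37 = 37 → [7, 10, 11, 18, 20, 29, 37, 37]

[7, 10, 11, 18, 20, 29, 37, 37]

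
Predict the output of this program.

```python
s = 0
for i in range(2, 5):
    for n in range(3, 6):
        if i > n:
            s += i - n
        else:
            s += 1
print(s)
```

9

i=2,n=3: not 2>3, s = 0+1 = 1
i=2,n=4: not 2>4, s = 1+1 = 2
i=2,n=5: not 2>5, s = 2+1 = 3
i=3,n=3: not 3>3, s = 3+1 = 4
i=3,n=4: not 3>4, s = 4+1 = 5
i=3,n=5: not 3>5, s = 5+1 = 6
i=4,n=3: 4>3, s = 6+1 = 7
i=4,n=4: not 4>4, s = 7+1 = 8
i=4,n=5: not 4>5, s = 8+1 = 9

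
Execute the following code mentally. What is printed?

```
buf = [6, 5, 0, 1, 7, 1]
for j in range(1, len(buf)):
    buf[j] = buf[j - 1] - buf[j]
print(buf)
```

[6, 1, 1, 0, -7, -8]

j=1: buf[1] = 6-5 = 1 → [6, 1, 0, 1, 7, 1]
j=2: buf[2] = 1-0 = 1 → [6, 1, 1, 1, 7, 1]
j=3: buf[3] = 1-1 = 0 → [6, 1, 1, 0, 7, 1]
j=4: buf[4] = 0-7 = -7 → [6, 1, 1, 0, -7, 1]
j=5: buf[5] = (-7)-1 = -8 → [6, 1, 1, 0, -7, -8]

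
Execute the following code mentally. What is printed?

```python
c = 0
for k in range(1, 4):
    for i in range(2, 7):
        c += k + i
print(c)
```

k=1,i=2: c = 0+3 = 3
k=1,i=3: c = 3+4 = 7
k=1,i=4: c = 7+5 = 12
k=1,i=5: c = 12+6 = 18
k=1,i=6: c = 18+7 = 25
k=2,i=2: c = 25+4 = 29
k=2,i=3: c = 29+5 = 34
k=2,i=4: c = 34+6 = 40
k=2,i=5: c = 40+7 = 47
k=2,i=6: c = 47+8 = 55
k=3,i=2: c = 55+5 = 60
k=3,i=3: c = 60+6 = 66
k=3,i=4: c = 66+7 = 73
k=3,i=5: c = 73+8 = 81
k=3,i=6: c = 81+9 = 90

90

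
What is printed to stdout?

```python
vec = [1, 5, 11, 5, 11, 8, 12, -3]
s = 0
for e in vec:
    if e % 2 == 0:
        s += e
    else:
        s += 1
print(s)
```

e=1: not even, s = 0+1 = 1
e=5: not even, s = 1+1 = 2
e=11: not even, s = 2+1 = 3
e=5: not even, s = 3+1 = 4
e=11: not even, s = 4+1 = 5
e=8: even, s = 5+8 = 13
e=12: even, s = 13+12 = 25
e=-3: not even, s = 25+1 = 26

26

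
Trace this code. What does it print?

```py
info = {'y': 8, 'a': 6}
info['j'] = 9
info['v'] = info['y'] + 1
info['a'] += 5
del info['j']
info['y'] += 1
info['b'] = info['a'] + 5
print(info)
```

{'y': 9, 'a': 11, 'v': 9, 'b': 16}

info['j'] = 9 → {'y': 8, 'a': 6, 'j': 9}
info['v'] = info['y']+1 = 9 → {'y': 8, 'a': 6, 'j': 9, 'v': 9}
info['a'] = 6+5 = 11 → {'y': 8, 'a': 11, 'j': 9, 'v': 9}
del 'j' → {'y': 8, 'a': 11, 'v': 9}
info['y'] = 8+1 = 9 → {'y': 9, 'a': 11, 'v': 9}
info['b'] = info['a']+5 = 16 → {'y': 9, 'a': 11, 'v': 9, 'b': 16}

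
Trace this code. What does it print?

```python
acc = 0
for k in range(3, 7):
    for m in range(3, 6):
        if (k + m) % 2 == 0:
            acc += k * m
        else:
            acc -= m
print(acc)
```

k=3,m=3: even sum, acc = 0+9 = 9
k=3,m=4: odd sum, acc = 9-4 = 5
k=3,m=5: even sum, acc = 5+15 = 20
k=4,m=3: odd sum, acc = 20-3 = 17
k=4,m=4: even sum, acc = 17+16 = 33
k=4,m=5: odd sum, acc = 33-5 = 28
k=5,m=3: even sum, acc = 28+15 = 43
k=5,m=4: odd sum, acc = 43-4 = 39
k=5,m=5: even sum, acc = 39+25 = 64
k=6,m=3: odd sum, acc = 64-3 = 61
k=6,m=4: even sum, acc = 61+24 = 85
k=6,m=5: odd sum, acc = 85-5 = 80

80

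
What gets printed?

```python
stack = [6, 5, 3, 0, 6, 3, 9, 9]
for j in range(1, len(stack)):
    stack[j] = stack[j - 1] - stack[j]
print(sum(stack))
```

j=1: stack[1] = 6-5 = 1 → [6, 1, 3, 0, 6, 3, 9, 9]
j=2: stack[2] = 1-3 = -2 → [6, 1, -2, 0, 6, 3, 9, 9]
j=3: stack[3] = (-2)-0 = -2 → [6, 1, -2, -2, 6, 3, 9, 9]
j=4: stack[4] = (-2)-6 = -8 → [6, 1, -2, -2, -8, 3, 9, 9]
j=5: stack[5] = (-8)-3 = -11 → [6, 1, -2, -2, -8, -11, 9, 9]
j=6: stack[6] = (-11)-9 = -20 → [6, 1, -2, -2, -8, -11, -20, 9]
j=7: stack[7] = (-20)-9 = -29 → [6, 1, -2, -2, -8, -11, -20, -29]
sum = -65

-65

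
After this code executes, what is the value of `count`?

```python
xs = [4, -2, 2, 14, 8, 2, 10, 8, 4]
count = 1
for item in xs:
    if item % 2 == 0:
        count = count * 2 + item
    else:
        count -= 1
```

2060

item=4: even, count = 1*2+4 = 6
item=-2: even, count = 6*2+(-2) = 10
item=2: even, count = 10*2+2 = 22
item=14: even, count = 22*2+14 = 58
item=8: even, count = 58*2+8 = 124
item=2: even, count = 124*2+2 = 250
item=10: even, count = 250*2+10 = 510
item=8: even, count = 510*2+8 = 1028
item=4: even, count = 1028*2+4 = 2060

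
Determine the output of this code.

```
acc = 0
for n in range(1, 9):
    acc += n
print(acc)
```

36

n=1: acc = 0+1 = 1
n=2: acc = 1+2 = 3
n=3: acc = 3+3 = 6
n=4: acc = 6+4 = 10
n=5: acc = 10+5 = 15
n=6: acc = 15+6 = 21
n=7: acc = 21+7 = 28
n=8: acc = 28+8 = 36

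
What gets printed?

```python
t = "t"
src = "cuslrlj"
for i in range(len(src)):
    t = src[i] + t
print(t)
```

jlrlsuct

i=0: prepend 'c' → 'ct'
i=1: prepend 'u' → 'uct'
i=2: prepend 's' → 'suct'
i=3: prepend 'l' → 'lsuct'
i=4: prepend 'r' → 'rlsuct'
i=5: prepend 'l' → 'lrlsuct'
i=6: prepend 'j' → 'jlrlsuct'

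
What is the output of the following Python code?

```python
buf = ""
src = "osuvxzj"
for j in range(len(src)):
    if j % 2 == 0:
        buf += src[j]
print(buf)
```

j=0: add 'o' → 'o'
j=1: skip
j=2: add 'u' → 'ou'
j=3: skip
j=4: add 'x' → 'oux'
j=5: skip
j=6: add 'j' → 'ouxj'

ouxj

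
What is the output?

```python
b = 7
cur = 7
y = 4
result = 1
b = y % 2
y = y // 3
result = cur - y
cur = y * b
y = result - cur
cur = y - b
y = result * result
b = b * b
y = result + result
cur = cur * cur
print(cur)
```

b = 4%2 = 0
y = 4//3 = 1
result = 7-1 = 6
cur = 1*0 = 0
y = 6-0 = 6
cur = 6-0 = 6
y = 6*6 = 36
b = 0*0 = 0
y = 6+6 = 12
cur = 6*6 = 36

36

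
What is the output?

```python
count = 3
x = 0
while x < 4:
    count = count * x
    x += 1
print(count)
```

0

x=0: count = 3*0 = 0
x=1: count = 0*1 = 0
x=2: count = 0*2 = 0
x=3: count = 0*3 = 0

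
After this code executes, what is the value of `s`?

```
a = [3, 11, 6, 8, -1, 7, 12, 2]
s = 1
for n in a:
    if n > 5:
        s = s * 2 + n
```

n=3: not >5
n=11: >5, s = 1*2+11 = 13
n=6: >5, s = 13*2+6 = 32
n=8: >5, s = 32*2+8 = 72
n=-1: not >5
n=7: >5, s = 72*2+7 = 151
n=12: >5, s = 151*2+12 = 314
n=2: not >5

314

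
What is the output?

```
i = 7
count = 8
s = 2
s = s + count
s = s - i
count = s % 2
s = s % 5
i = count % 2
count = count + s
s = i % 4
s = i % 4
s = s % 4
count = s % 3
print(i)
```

1

s = 2+8 = 10
s = 10-7 = 3
count = 3%2 = 1
s = 3%5 = 3
i = 1%2 = 1
count = 1+3 = 4
s = 1%4 = 1
s = 1%4 = 1
s = 1%4 = 1
count = 1%3 = 1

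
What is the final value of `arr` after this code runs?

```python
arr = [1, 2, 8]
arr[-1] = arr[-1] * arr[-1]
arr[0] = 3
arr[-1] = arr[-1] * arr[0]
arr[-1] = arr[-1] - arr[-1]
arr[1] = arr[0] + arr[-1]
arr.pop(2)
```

arr[-1] = arr[-1]*arr[-1] = 8*8 = 64 → [1, 2, 64]
arr[0] = 3 → [3, 2, 64]
arr[-1] = arr[-1]*arr[0] = 64*3 = 192 → [3, 2, 192]
arr[-1] = arr[-1]-arr[-1] = 192-192 = 0 → [3, 2, 0]
arr[1] = arr[0]+arr[-1] = 3+0 = 3 → [3, 3, 0]
pop(2) removes 0 → [3, 3]

[3, 3]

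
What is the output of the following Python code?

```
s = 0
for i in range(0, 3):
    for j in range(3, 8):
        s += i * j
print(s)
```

75

i=0,j=3: s = 0+0 = 0
i=0,j=4: s = 0+0 = 0
i=0,j=5: s = 0+0 = 0
i=0,j=6: s = 0+0 = 0
i=0,j=7: s = 0+0 = 0
i=1,j=3: s = 0+3 = 3
i=1,j=4: s = 3+4 = 7
i=1,j=5: s = 7+5 = 12
i=1,j=6: s = 12+6 = 18
i=1,j=7: s = 18+7 = 25
i=2,j=3: s = 25+6 = 31
i=2,j=4: s = 31+8 = 39
i=2,j=5: s = 39+10 = 49
i=2,j=6: s = 49+12 = 61
i=2,j=7: s = 61+14 = 75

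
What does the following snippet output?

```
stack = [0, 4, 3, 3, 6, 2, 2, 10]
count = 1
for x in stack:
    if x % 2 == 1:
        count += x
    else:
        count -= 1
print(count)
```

x=0: not odd, count = 1-1 = 0
x=4: not odd, count = 0-1 = -1
x=3: odd, count = (-1)+3 = 2
x=3: odd, count = 2+3 = 5
x=6: not odd, count = 5-1 = 4
x=2: not odd, count = 4-1 = 3
x=2: not odd, count = 3-1 = 2
x=10: not odd, count = 2-1 = 1

1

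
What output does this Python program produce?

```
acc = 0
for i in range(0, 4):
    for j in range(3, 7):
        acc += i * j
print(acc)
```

i=0,j=3: acc = 0+0 = 0
i=0,j=4: acc = 0+0 = 0
i=0,j=5: acc = 0+0 = 0
i=0,j=6: acc = 0+0 = 0
i=1,j=3: acc = 0+3 = 3
i=1,j=4: acc = 3+4 = 7
i=1,j=5: acc = 7+5 = 12
i=1,j=6: acc = 12+6 = 18
i=2,j=3: acc = 18+6 = 24
i=2,j=4: acc = 24+8 = 32
i=2,j=5: acc = 32+10 = 42
i=2,j=6: acc = 42+12 = 54
i=3,j=3: acc = 54+9 = 63
i=3,j=4: acc = 63+12 = 75
i=3,j=5: acc = 75+15 = 90
i=3,j=6: acc = 90+18 = 108

108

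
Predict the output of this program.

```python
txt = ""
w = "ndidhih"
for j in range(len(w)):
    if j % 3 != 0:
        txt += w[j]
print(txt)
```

j=0: skip
j=1: add 'd' → 'd'
j=2: add 'i' → 'di'
j=3: skip
j=4: add 'h' → 'dih'
j=5: add 'i' → 'dihi'
j=6: skip

dihi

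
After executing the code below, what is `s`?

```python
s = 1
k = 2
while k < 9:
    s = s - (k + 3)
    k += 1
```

-55

k=2: s = 1-5 = -4
k=3: s = (-4)-6 = -10
k=4: s = (-10)-7 = -17
k=5: s = (-17)-8 = -25
k=6: s = (-25)-9 = -34
k=7: s = (-34)-10 = -44
k=8: s = (-44)-11 = -55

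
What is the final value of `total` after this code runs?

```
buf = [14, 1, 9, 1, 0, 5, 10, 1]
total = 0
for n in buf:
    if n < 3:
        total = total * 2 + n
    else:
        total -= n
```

n=14: not <3, total = 0-14 = -14
n=1: <3, total = (-14)*2+1 = -27
n=9: not <3, total = (-27)-9 = -36
n=1: <3, total = (-36)*2+1 = -71
n=0: <3, total = (-71)*2+0 = -142
n=5: not <3, total = (-142)-5 = -147
n=10: not <3, total = (-147)-10 = -157
n=1: <3, total = (-157)*2+1 = -313

-313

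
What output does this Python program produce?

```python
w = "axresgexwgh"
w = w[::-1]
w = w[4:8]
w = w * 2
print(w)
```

reverse → 'hgwxegserxa'
slice [4:8] → 'egse'
repeat ×2 → 'egseegse'

egseegse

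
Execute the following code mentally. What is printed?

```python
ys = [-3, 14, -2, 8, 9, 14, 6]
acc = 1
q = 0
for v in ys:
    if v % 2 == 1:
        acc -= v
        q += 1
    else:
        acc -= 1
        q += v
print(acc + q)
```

32

v=-3: odd, acc = 1-(-3) = 4; q=1
v=14: not odd, acc = 4-1 = 3; q=15
v=-2: not odd, acc = 3-1 = 2; q=13
v=8: not odd, acc = 2-1 = 1; q=21
v=9: odd, acc = 1-9 = -8; q=22
v=14: not odd, acc = (-8)-1 = -9; q=36
v=6: not odd, acc = (-9)-1 = -10; q=42
acc+q = (-10)+42 = 32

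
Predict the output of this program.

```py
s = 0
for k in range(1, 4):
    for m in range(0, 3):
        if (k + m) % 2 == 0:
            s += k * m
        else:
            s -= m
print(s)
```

k=1,m=0: odd sum, s = 0-0 = 0
k=1,m=1: even sum, s = 0+1 = 1
k=1,m=2: odd sum, s = 1-2 = -1
k=2,m=0: even sum, s = (-1)+0 = -1
k=2,m=1: odd sum, s = (-1)-1 = -2
k=2,m=2: even sum, s = (-2)+4 = 2
k=3,m=0: odd sum, s = 2-0 = 2
k=3,m=1: even sum, s = 2+3 = 5
k=3,m=2: odd sum, s = 5-2 = 3

3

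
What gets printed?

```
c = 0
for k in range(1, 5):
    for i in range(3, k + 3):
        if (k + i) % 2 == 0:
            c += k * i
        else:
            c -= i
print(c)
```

k=1,i=3: even sum, c = 0+3 = 3
k=2,i=3: odd sum, c = 3-3 = 0
k=2,i=4: even sum, c = 0+8 = 8
k=3,i=3: even sum, c = 8+9 = 17
k=3,i=4: odd sum, c = 17-4 = 13
k=3,i=5: even sum, c = 13+15 = 28
k=4,i=3: odd sum, c = 28-3 = 25
k=4,i=4: even sum, c = 25+16 = 41
k=4,i=5: odd sum, c = 41-5 = 36
k=4,i=6: even sum, c = 36+24 = 60

60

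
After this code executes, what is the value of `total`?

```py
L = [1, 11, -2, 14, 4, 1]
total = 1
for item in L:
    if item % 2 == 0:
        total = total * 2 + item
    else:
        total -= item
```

-65

item=1: not even, total = 1-1 = 0
item=11: not even, total = 0-11 = -11
item=-2: even, total = (-11)*2+(-2) = -24
item=14: even, total = (-24)*2+14 = -34
item=4: even, total = (-34)*2+4 = -64
item=1: not even, total = (-64)-1 = -65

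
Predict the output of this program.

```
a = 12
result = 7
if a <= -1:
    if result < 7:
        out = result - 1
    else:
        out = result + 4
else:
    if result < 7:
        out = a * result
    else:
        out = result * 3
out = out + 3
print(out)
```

24

a=12, result=7
a <= -1 is False; result < 7 is False
→ out = result * 3 = 21
out = 21+3 = 24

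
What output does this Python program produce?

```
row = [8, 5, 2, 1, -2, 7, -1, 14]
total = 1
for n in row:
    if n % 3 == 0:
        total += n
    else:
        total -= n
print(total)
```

n=8: not %3==0, total = 1-8 = -7
n=5: not %3==0, total = (-7)-5 = -12
n=2: not %3==0, total = (-12)-2 = -14
n=1: not %3==0, total = (-14)-1 = -15
n=-2: not %3==0, total = (-15)-(-2) = -13
n=7: not %3==0, total = (-13)-7 = -20
n=-1: not %3==0, total = (-20)-(-1) = -19
n=14: not %3==0, total = (-19)-14 = -33

-33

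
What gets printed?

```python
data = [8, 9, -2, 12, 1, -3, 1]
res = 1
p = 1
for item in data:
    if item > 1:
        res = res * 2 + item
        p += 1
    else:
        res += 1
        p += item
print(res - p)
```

item=8: >1, res = 1*2+8 = 10; p=2
item=9: >1, res = 10*2+9 = 29; p=3
item=-2: not >1, res = 29+1 = 30; p=1
item=12: >1, res = 30*2+12 = 72; p=2
item=1: not >1, res = 72+1 = 73; p=3
item=-3: not >1, res = 73+1 = 74; p=0
item=1: not >1, res = 74+1 = 75; p=1
res-p = 75-1 = 74

74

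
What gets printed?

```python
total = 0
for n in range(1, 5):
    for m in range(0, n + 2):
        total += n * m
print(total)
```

105

n=1,m=0: total = 0+0 = 0
n=1,m=1: total = 0+1 = 1
n=1,m=2: total = 1+2 = 3
n=2,m=0: total = 3+0 = 3
n=2,m=1: total = 3+2 = 5
n=2,m=2: total = 5+4 = 9
n=2,m=3: total = 9+6 = 15
n=3,m=0: total = 15+0 = 15
n=3,m=1: total = 15+3 = 18
n=3,m=2: total = 18+6 = 24
n=3,m=3: total = 24+9 = 33
n=3,m=4: total = 33+12 = 45
n=4,m=0: total = 45+0 = 45
n=4,m=1: total = 45+4 = 49
n=4,m=2: total = 49+8 = 57
n=4,m=3: total = 57+12 = 69
n=4,m=4: total = 69+16 = 85
n=4,m=5: total = 85+20 = 105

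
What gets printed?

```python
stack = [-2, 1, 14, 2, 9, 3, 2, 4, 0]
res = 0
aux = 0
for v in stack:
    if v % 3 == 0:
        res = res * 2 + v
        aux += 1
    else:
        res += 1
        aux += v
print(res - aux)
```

54

v=-2: not %3==0, res = 0+1 = 1; aux=-2
v=1: not %3==0, res = 1+1 = 2; aux=-1
v=14: not %3==0, res = 2+1 = 3; aux=13
v=2: not %3==0, res = 3+1 = 4; aux=15
v=9: %3==0, res = 4*2+9 = 17; aux=16
v=3: %3==0, res = 17*2+3 = 37; aux=17
v=2: not %3==0, res = 37+1 = 38; aux=19
v=4: not %3==0, res = 38+1 = 39; aux=23
v=0: %3==0, res = 39*2+0 = 78; aux=24
res-aux = 78-24 = 54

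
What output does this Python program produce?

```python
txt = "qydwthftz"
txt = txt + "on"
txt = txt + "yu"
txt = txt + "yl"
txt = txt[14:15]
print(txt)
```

l

+ 'on' → 'qydwthftzon'
+ 'yu' → 'qydwthftzonyu'
+ 'yl' → 'qydwthftzonyuyl'
slice [14:15] → 'l'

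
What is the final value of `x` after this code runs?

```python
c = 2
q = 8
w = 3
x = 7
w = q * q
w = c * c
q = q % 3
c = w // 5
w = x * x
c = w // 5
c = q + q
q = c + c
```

w = 8*8 = 64
w = 2*2 = 4
q = 8%3 = 2
c = 4//5 = 0
w = 7*7 = 49
c = 49//5 = 9
c = 2+2 = 4
q = 4+4 = 8

7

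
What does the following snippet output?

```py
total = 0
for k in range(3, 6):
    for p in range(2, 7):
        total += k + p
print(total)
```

k=3,p=2: total = 0+5 = 5
k=3,p=3: total = 5+6 = 11
k=3,p=4: total = 11+7 = 18
k=3,p=5: total = 18+8 = 26
k=3,p=6: total = 26+9 = 35
k=4,p=2: total = 35+6 = 41
k=4,p=3: total = 41+7 = 48
k=4,p=4: total = 48+8 = 56
k=4,p=5: total = 56+9 = 65
k=4,p=6: total = 65+10 = 75
k=5,p=2: total = 75+7 = 82
k=5,p=3: total = 82+8 = 90
k=5,p=4: total = 90+9 = 99
k=5,p=5: total = 99+10 = 109
k=5,p=6: total = 109+11 = 120

120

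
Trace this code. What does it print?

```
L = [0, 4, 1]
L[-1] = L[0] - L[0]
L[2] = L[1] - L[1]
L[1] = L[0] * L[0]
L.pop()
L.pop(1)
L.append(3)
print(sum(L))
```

L[-1] = L[0]-L[0] = 0-0 = 0 → [0, 4, 0]
L[2] = L[1]-L[1] = 4-4 = 0 → [0, 4, 0]
L[1] = L[0]*L[0] = 0*0 = 0 → [0, 0, 0]
pop() removes 0 → [0, 0]
pop(1) removes 0 → [0]
append 3 → [0, 3]
sum = 3

3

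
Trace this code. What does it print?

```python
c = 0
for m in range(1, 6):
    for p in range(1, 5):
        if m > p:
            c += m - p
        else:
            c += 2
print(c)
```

m=1,p=1: not 1>1, c = 0+2 = 2
m=1,p=2: not 1>2, c = 2+2 = 4
m=1,p=3: not 1>3, c = 4+2 = 6
m=1,p=4: not 1>4, c = 6+2 = 8
m=2,p=1: 2>1, c = 8+1 = 9
m=2,p=2: not 2>2, c = 9+2 = 11
m=2,p=3: not 2>3, c = 11+2 = 13
m=2,p=4: not 2>4, c = 13+2 = 15
m=3,p=1: 3>1, c = 15+2 = 17
m=3,p=2: 3>2, c = 17+1 = 18
m=3,p=3: not 3>3, c = 18+2 = 20
m=3,p=4: not 3>4, c = 20+2 = 22
m=4,p=1: 4>1, c = 22+3 = 25
m=4,p=2: 4>2, c = 25+2 = 27
m=4,p=3: 4>3, c = 27+1 = 28
m=4,p=4: not 4>4, c = 28+2 = 30
m=5,p=1: 5>1, c = 30+4 = 34
m=5,p=2: 5>2, c = 34+3 = 37
m=5,p=3: 5>3, c = 37+2 = 39
m=5,p=4: 5>4, c = 39+1 = 40

40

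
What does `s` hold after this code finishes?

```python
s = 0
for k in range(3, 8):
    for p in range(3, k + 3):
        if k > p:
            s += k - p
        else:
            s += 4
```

80

k=3,p=3: not 3>3, s = 0+4 = 4
k=3,p=4: not 3>4, s = 4+4 = 8
k=3,p=5: not 3>5, s = 8+4 = 12
k=4,p=3: 4>3, s = 12+1 = 13
k=4,p=4: not 4>4, s = 13+4 = 17
k=4,p=5: not 4>5, s = 17+4 = 21
k=4,p=6: not 4>6, s = 21+4 = 25
k=5,p=3: 5>3, s = 25+2 = 27
k=5,p=4: 5>4, s = 27+1 = 28
k=5,p=5: not 5>5, s = 28+4 = 32
k=5,p=6: not 5>6, s = 32+4 = 36
k=5,p=7: not 5>7, s = 36+4 = 40
k=6,p=3: 6>3, s = 40+3 = 43
k=6,p=4: 6>4, s = 43+2 = 45
k=6,p=5: 6>5, s = 45+1 = 46
k=6,p=6: not 6>6, s = 46+4 = 50
k=6,p=7: not 6>7, s = 50+4 = 54
k=6,p=8: not 6>8, s = 54+4 = 58
k=7,p=3: 7>3, s = 58+4 = 62
k=7,p=4: 7>4, s = 62+3 = 65
k=7,p=5: 7>5, s = 65+2 = 67
k=7,p=6: 7>6, s = 67+1 = 68
k=7,p=7: not 7>7, s = 68+4 = 72
k=7,p=8: not 7>8, s = 72+4 = 76
k=7,p=9: not 7>9, s = 76+4 = 80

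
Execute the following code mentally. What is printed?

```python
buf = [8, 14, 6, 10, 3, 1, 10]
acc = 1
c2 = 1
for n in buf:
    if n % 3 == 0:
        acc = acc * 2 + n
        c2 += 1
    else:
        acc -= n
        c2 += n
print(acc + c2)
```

-54

n=8: not %3==0, acc = 1-8 = -7; c2=9
n=14: not %3==0, acc = (-7)-14 = -21; c2=23
n=6: %3==0, acc = (-21)*2+6 = -36; c2=24
n=10: not %3==0, acc = (-36)-10 = -46; c2=34
n=3: %3==0, acc = (-46)*2+3 = -89; c2=35
n=1: not %3==0, acc = (-89)-1 = -90; c2=36
n=10: not %3==0, acc = (-90)-10 = -100; c2=46
acc+c2 = (-100)+46 = -54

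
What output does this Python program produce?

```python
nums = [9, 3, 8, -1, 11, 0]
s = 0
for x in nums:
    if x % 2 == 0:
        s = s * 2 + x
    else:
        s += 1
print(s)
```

28

x=9: not even, s = 0+1 = 1
x=3: not even, s = 1+1 = 2
x=8: even, s = 2*2+8 = 12
x=-1: not even, s = 12+1 = 13
x=11: not even, s = 13+1 = 14
x=0: even, s = 14*2+0 = 28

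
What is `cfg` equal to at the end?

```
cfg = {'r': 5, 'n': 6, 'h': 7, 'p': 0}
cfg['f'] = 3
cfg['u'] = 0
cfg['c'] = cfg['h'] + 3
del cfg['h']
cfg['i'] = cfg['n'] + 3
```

{'r': 5, 'n': 6, 'p': 0, 'f': 3, 'u': 0, 'c': 10, 'i': 9}

cfg['f'] = 3 → {'r': 5, 'n': 6, 'h': 7, 'p': 0, 'f': 3}
cfg['u'] = 0 → {'r': 5, 'n': 6, 'h': 7, 'p': 0, 'f': 3, 'u': 0}
cfg['c'] = cfg['h']+3 = 10 → {'r': 5, 'n': 6, 'h': 7, 'p': 0, 'f': 3, 'u': 0, 'c': 10}
del 'h' → {'r': 5, 'n': 6, 'p': 0, 'f': 3, 'u': 0, 'c': 10}
cfg['i'] = cfg['n']+3 = 9 → {'r': 5, 'n': 6, 'p': 0, 'f': 3, 'u': 0, 'c': 10, 'i': 9}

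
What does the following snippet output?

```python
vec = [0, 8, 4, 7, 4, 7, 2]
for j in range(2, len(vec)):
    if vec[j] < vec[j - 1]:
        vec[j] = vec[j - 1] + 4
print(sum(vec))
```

j=2: 4<8, vec[2] = 8+4 = 12 → [0, 8, 12, 7, 4, 7, 2]
j=3: 7<12, vec[3] = 12+4 = 16 → [0, 8, 12, 16, 4, 7, 2]
j=4: 4<16, vec[4] = 16+4 = 20 → [0, 8, 12, 16, 20, 7, 2]
j=5: 7<20, vec[5] = 20+4 = 24 → [0, 8, 12, 16, 20, 24, 2]
j=6: 2<24, vec[6] = 24+4 = 28 → [0, 8, 12, 16, 20, 24, 28]
sum = 108

108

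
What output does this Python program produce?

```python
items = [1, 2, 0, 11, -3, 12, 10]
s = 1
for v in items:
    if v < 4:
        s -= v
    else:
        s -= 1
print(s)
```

v=1: <4, s = 1-1 = 0
v=2: <4, s = 0-2 = -2
v=0: <4, s = (-2)-0 = -2
v=11: not <4, s = (-2)-1 = -3
v=-3: <4, s = (-3)-(-3) = 0
v=12: not <4, s = 0-1 = -1
v=10: not <4, s = (-1)-1 = -2

-2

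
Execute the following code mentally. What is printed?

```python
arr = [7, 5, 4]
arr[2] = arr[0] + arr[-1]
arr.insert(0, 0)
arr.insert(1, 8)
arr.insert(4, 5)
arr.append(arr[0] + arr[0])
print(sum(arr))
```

arr[2] = arr[0]+arr[-1] = 7+4 = 11 → [7, 5, 11]
insert 0 at 0 → [0, 7, 5, 11]
insert 8 at 1 → [0, 8, 7, 5, 11]
insert 5 at 4 → [0, 8, 7, 5, 5, 11]
append arr[0]+arr[0] = 0+0 = 0 → [0, 8, 7, 5, 5, 11, 0]
sum = 36

36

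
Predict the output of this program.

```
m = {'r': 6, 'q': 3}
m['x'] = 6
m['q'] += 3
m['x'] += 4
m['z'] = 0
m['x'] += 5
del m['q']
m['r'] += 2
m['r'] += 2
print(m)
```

m['x'] = 6 → {'r': 6, 'q': 3, 'x': 6}
m['q'] = 3+3 = 6 → {'r': 6, 'q': 6, 'x': 6}
m['x'] = 6+4 = 10 → {'r': 6, 'q': 6, 'x': 10}
m['z'] = 0 → {'r': 6, 'q': 6, 'x': 10, 'z': 0}
m['x'] = 10+5 = 15 → {'r': 6, 'q': 6, 'x': 15, 'z': 0}
del 'q' → {'r': 6, 'x': 15, 'z': 0}
m['r'] = 6+2 = 8 → {'r': 8, 'x': 15, 'z': 0}
m['r'] = 8+2 = 10 → {'r': 10, 'x': 15, 'z': 0}

{'r': 10, 'x': 15, 'z': 0}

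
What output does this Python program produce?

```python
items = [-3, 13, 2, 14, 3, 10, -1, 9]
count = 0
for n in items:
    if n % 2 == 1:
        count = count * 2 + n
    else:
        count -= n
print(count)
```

-93

n=-3: odd, count = 0*2+(-3) = -3
n=13: odd, count = (-3)*2+13 = 7
n=2: not odd, count = 7-2 = 5
n=14: not odd, count = 5-14 = -9
n=3: odd, count = (-9)*2+3 = -15
n=10: not odd, count = (-15)-10 = -25
n=-1: odd, count = (-25)*2+(-1) = -51
n=9: odd, count = (-51)*2+9 = -93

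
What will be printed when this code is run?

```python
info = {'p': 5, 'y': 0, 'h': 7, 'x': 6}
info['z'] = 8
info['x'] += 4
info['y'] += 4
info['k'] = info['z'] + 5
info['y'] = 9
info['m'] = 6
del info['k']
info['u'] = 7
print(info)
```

info['z'] = 8 → {'p': 5, 'y': 0, 'h': 7, 'x': 6, 'z': 8}
info['x'] = 6+4 = 10 → {'p': 5, 'y': 0, 'h': 7, 'x': 10, 'z': 8}
info['y'] = 0+4 = 4 → {'p': 5, 'y': 4, 'h': 7, 'x': 10, 'z': 8}
info['k'] = info['z']+5 = 13 → {'p': 5, 'y': 4, 'h': 7, 'x': 10, 'z': 8, 'k': 13}
info['y'] = 9 → {'p': 5, 'y': 9, 'h': 7, 'x': 10, 'z': 8, 'k': 13}
info['m'] = 6 → {'p': 5, 'y': 9, 'h': 7, 'x': 10, 'z': 8, 'k': 13, 'm': 6}
del 'k' → {'p': 5, 'y': 9, 'h': 7, 'x': 10, 'z': 8, 'm': 6}
info['u'] = 7 → {'p': 5, 'y': 9, 'h': 7, 'x': 10, 'z': 8, 'm': 6, 'u': 7}

{'p': 5, 'y': 9, 'h': 7, 'x': 10, 'z': 8, 'm': 6, 'u': 7}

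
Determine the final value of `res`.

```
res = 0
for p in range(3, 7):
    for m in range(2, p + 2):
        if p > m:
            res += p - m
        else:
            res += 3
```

44

p=3,m=2: 3>2, res = 0+1 = 1
p=3,m=3: not 3>3, res = 1+3 = 4
p=3,m=4: not 3>4, res = 4+3 = 7
p=4,m=2: 4>2, res = 7+2 = 9
p=4,m=3: 4>3, res = 9+1 = 10
p=4,m=4: not 4>4, res = 10+3 = 13
p=4,m=5: not 4>5, res = 13+3 = 16
p=5,m=2: 5>2, res = 16+3 = 19
p=5,m=3: 5>3, res = 19+2 = 21
p=5,m=4: 5>4, res = 21+1 = 22
p=5,m=5: not 5>5, res = 22+3 = 25
p=5,m=6: not 5>6, res = 25+3 = 28
p=6,m=2: 6>2, res = 28+4 = 32
p=6,m=3: 6>3, res = 32+3 = 35
p=6,m=4: 6>4, res = 35+2 = 37
p=6,m=5: 6>5, res = 37+1 = 38
p=6,m=6: not 6>6, res = 38+3 = 41
p=6,m=7: not 6>7, res = 41+3 = 44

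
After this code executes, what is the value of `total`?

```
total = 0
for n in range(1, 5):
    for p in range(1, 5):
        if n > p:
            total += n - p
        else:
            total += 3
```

n=1,p=1: not 1>1, total = 0+3 = 3
n=1,p=2: not 1>2, total = 3+3 = 6
n=1,p=3: not 1>3, total = 6+3 = 9
n=1,p=4: not 1>4, total = 9+3 = 12
n=2,p=1: 2>1, total = 12+1 = 13
n=2,p=2: not 2>2, total = 13+3 = 16
n=2,p=3: not 2>3, total = 16+3 = 19
n=2,p=4: not 2>4, total = 19+3 = 22
n=3,p=1: 3>1, total = 22+2 = 24
n=3,p=2: 3>2, total = 24+1 = 25
n=3,p=3: not 3>3, total = 25+3 = 28
n=3,p=4: not 3>4, total = 28+3 = 31
n=4,p=1: 4>1, total = 31+3 = 34
n=4,p=2: 4>2, total = 34+2 = 36
n=4,p=3: 4>3, total = 36+1 = 37
n=4,p=4: not 4>4, total = 37+3 = 40

40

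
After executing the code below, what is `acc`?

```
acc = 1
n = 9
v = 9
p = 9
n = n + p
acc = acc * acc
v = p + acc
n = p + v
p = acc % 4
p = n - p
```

1

n = 9+9 = 18
acc = 1*1 = 1
v = 9+1 = 10
n = 9+10 = 19
p = 1%4 = 1
p = 19-1 = 18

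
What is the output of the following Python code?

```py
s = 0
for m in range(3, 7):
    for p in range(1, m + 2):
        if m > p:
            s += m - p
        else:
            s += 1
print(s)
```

42

m=3,p=1: 3>1, s = 0+2 = 2
m=3,p=2: 3>2, s = 2+1 = 3
m=3,p=3: not 3>3, s = 3+1 = 4
m=3,p=4: not 3>4, s = 4+1 = 5
m=4,p=1: 4>1, s = 5+3 = 8
m=4,p=2: 4>2, s = 8+2 = 10
m=4,p=3: 4>3, s = 10+1 = 11
m=4,p=4: not 4>4, s = 11+1 = 12
m=4,p=5: not 4>5, s = 12+1 = 13
m=5,p=1: 5>1, s = 13+4 = 17
m=5,p=2: 5>2, s = 17+3 = 20
m=5,p=3: 5>3, s = 20+2 = 22
m=5,p=4: 5>4, s = 22+1 = 23
m=5,p=5: not 5>5, s = 23+1 = 24
m=5,p=6: not 5>6, s = 24+1 = 25
m=6,p=1: 6>1, s = 25+5 = 30
m=6,p=2: 6>2, s = 30+4 = 34
m=6,p=3: 6>3, s = 34+3 = 37
m=6,p=4: 6>4, s = 37+2 = 39
m=6,p=5: 6>5, s = 39+1 = 40
m=6,p=6: not 6>6, s = 40+1 = 41
m=6,p=7: not 6>7, s = 41+1 = 42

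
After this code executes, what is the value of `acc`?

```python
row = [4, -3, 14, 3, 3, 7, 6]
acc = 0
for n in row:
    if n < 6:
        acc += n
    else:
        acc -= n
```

-20

n=4: <6, acc = 0+4 = 4
n=-3: <6, acc = 4+(-3) = 1
n=14: not <6, acc = 1-14 = -13
n=3: <6, acc = (-13)+3 = -10
n=3: <6, acc = (-10)+3 = -7
n=7: not <6, acc = (-7)-7 = -14
n=6: not <6, acc = (-14)-6 = -20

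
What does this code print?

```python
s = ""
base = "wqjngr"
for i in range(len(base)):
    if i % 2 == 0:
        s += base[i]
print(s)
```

i=0: add 'w' → 'w'
i=1: skip
i=2: add 'j' → 'wj'
i=3: skip
i=4: add 'g' → 'wjg'
i=5: skip

wjg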